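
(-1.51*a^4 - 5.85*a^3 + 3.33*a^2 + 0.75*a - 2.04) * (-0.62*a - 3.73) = 0.9362*a^5 + 9.2593*a^4 + 19.7559*a^3 - 12.8859*a^2 - 1.5327*a + 7.6092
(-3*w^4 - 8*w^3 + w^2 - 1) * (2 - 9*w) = 27*w^5 + 66*w^4 - 25*w^3 + 2*w^2 + 9*w - 2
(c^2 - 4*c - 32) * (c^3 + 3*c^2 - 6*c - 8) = c^5 - c^4 - 50*c^3 - 80*c^2 + 224*c + 256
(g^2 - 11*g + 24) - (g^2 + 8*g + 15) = 9 - 19*g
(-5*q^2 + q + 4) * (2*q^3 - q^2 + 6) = -10*q^5 + 7*q^4 + 7*q^3 - 34*q^2 + 6*q + 24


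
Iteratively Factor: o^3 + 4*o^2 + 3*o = (o)*(o^2 + 4*o + 3) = o*(o + 3)*(o + 1)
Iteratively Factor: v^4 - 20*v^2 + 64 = (v - 4)*(v^3 + 4*v^2 - 4*v - 16) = (v - 4)*(v + 2)*(v^2 + 2*v - 8) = (v - 4)*(v - 2)*(v + 2)*(v + 4)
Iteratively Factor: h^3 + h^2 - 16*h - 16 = (h - 4)*(h^2 + 5*h + 4) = (h - 4)*(h + 4)*(h + 1)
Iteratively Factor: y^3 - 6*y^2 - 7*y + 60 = (y - 5)*(y^2 - y - 12) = (y - 5)*(y + 3)*(y - 4)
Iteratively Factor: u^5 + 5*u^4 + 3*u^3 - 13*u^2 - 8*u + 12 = (u - 1)*(u^4 + 6*u^3 + 9*u^2 - 4*u - 12) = (u - 1)*(u + 2)*(u^3 + 4*u^2 + u - 6) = (u - 1)^2*(u + 2)*(u^2 + 5*u + 6) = (u - 1)^2*(u + 2)^2*(u + 3)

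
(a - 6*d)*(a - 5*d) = a^2 - 11*a*d + 30*d^2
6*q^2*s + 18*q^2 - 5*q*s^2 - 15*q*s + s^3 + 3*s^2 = (-3*q + s)*(-2*q + s)*(s + 3)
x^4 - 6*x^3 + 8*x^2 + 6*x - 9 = (x - 3)^2*(x - 1)*(x + 1)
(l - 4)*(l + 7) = l^2 + 3*l - 28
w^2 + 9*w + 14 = (w + 2)*(w + 7)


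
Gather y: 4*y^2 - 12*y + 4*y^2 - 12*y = 8*y^2 - 24*y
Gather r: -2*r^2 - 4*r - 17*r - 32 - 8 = -2*r^2 - 21*r - 40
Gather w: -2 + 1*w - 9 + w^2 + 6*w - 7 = w^2 + 7*w - 18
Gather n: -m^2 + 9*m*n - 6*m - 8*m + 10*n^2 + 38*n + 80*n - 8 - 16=-m^2 - 14*m + 10*n^2 + n*(9*m + 118) - 24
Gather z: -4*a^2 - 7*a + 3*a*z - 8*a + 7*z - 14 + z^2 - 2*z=-4*a^2 - 15*a + z^2 + z*(3*a + 5) - 14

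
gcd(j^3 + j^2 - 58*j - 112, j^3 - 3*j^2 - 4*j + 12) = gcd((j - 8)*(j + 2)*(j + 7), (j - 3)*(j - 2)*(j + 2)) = j + 2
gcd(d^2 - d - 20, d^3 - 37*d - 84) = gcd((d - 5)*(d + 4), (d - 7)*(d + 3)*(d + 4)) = d + 4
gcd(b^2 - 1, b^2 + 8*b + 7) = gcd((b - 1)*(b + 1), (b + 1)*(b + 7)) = b + 1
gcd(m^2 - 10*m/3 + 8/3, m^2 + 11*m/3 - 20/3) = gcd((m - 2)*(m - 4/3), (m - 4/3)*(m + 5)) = m - 4/3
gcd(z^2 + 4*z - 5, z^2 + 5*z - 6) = z - 1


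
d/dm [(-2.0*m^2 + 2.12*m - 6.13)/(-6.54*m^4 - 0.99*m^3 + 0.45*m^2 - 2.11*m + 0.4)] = (-26.16*m^5 + 39.6144*m^4 - 156.1632*m^3 - 14.9401*m^2 + 3.917*m - 12.0863)/(42.7716*m^8 + 12.9492*m^7 - 4.9059*m^6 + 26.7078*m^5 - 0.851700000000001*m^4 - 2.691*m^3 + 4.8121*m^2 - 1.688*m + 0.16)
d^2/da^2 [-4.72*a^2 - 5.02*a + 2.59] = -9.44000000000000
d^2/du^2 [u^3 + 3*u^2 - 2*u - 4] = 6*u + 6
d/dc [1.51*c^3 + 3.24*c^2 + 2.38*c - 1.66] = 4.53*c^2 + 6.48*c + 2.38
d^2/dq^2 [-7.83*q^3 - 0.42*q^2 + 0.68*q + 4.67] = -46.98*q - 0.84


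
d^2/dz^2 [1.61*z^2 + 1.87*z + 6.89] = 3.22000000000000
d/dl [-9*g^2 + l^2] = 2*l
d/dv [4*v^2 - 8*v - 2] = 8*v - 8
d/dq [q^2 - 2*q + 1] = 2*q - 2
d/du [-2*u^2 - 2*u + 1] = -4*u - 2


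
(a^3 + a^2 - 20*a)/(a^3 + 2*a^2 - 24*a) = (a + 5)/(a + 6)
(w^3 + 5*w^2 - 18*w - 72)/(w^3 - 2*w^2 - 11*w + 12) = (w + 6)/(w - 1)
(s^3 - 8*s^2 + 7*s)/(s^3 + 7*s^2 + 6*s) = (s^2 - 8*s + 7)/(s^2 + 7*s + 6)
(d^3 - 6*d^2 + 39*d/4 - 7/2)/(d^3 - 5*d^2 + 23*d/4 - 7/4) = (d - 2)/(d - 1)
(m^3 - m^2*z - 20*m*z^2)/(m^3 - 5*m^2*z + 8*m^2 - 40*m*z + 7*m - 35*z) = m*(m + 4*z)/(m^2 + 8*m + 7)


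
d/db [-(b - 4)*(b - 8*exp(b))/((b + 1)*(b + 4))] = (8*b^3*exp(b) - 9*b^2 - 64*b*exp(b) - 8*b + 64*exp(b) + 16)/(b^4 + 10*b^3 + 33*b^2 + 40*b + 16)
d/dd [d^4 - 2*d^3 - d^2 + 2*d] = 4*d^3 - 6*d^2 - 2*d + 2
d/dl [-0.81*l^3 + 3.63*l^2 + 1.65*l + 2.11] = -2.43*l^2 + 7.26*l + 1.65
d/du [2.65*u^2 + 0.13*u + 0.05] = 5.3*u + 0.13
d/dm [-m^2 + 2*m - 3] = 2 - 2*m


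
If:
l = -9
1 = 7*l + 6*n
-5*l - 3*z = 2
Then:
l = -9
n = 32/3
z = 43/3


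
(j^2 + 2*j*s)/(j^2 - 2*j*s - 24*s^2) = j*(-j - 2*s)/(-j^2 + 2*j*s + 24*s^2)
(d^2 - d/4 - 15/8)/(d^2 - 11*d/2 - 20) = (-8*d^2 + 2*d + 15)/(4*(-2*d^2 + 11*d + 40))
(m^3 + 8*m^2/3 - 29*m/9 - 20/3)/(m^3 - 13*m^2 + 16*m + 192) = (m^2 - m/3 - 20/9)/(m^2 - 16*m + 64)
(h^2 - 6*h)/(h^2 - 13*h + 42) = h/(h - 7)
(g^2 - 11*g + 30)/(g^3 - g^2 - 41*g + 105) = (g - 6)/(g^2 + 4*g - 21)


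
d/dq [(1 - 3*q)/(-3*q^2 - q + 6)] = (9*q^2 + 3*q - (3*q - 1)*(6*q + 1) - 18)/(3*q^2 + q - 6)^2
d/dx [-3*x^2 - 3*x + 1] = -6*x - 3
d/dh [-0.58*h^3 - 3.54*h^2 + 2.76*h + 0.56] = -1.74*h^2 - 7.08*h + 2.76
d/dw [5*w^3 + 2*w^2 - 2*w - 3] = 15*w^2 + 4*w - 2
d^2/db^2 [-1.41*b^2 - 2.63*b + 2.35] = -2.82000000000000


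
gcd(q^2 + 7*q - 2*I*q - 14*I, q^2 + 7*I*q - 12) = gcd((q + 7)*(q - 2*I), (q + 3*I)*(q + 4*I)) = 1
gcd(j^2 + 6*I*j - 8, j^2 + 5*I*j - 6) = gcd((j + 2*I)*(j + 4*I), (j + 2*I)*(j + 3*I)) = j + 2*I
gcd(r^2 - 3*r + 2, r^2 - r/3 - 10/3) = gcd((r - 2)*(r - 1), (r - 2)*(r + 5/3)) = r - 2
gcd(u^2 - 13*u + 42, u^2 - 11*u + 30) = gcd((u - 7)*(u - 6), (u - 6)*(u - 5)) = u - 6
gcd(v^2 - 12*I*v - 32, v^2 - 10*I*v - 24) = v - 4*I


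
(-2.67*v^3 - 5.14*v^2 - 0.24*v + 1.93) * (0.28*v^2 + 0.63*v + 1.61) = -0.7476*v^5 - 3.1213*v^4 - 7.6041*v^3 - 7.8862*v^2 + 0.8295*v + 3.1073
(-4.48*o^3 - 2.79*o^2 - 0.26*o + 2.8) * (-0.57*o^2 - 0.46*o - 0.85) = 2.5536*o^5 + 3.6511*o^4 + 5.2396*o^3 + 0.8951*o^2 - 1.067*o - 2.38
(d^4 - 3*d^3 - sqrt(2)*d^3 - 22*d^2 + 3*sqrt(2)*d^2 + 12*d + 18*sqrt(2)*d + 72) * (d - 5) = d^5 - 8*d^4 - sqrt(2)*d^4 - 7*d^3 + 8*sqrt(2)*d^3 + 3*sqrt(2)*d^2 + 122*d^2 - 90*sqrt(2)*d + 12*d - 360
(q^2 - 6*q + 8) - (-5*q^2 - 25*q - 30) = 6*q^2 + 19*q + 38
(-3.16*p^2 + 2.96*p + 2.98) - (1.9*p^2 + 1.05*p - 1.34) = -5.06*p^2 + 1.91*p + 4.32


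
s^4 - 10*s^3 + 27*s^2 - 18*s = s*(s - 6)*(s - 3)*(s - 1)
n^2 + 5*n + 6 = (n + 2)*(n + 3)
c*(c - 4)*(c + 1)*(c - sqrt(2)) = c^4 - 3*c^3 - sqrt(2)*c^3 - 4*c^2 + 3*sqrt(2)*c^2 + 4*sqrt(2)*c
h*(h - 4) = h^2 - 4*h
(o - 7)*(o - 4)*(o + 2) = o^3 - 9*o^2 + 6*o + 56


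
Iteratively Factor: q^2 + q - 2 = (q + 2)*(q - 1)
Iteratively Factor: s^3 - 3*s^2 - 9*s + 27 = (s - 3)*(s^2 - 9) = (s - 3)*(s + 3)*(s - 3)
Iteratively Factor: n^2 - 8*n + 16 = (n - 4)*(n - 4)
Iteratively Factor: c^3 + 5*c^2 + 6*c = (c)*(c^2 + 5*c + 6) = c*(c + 3)*(c + 2)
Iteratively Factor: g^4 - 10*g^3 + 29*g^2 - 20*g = (g - 1)*(g^3 - 9*g^2 + 20*g) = (g - 4)*(g - 1)*(g^2 - 5*g) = (g - 5)*(g - 4)*(g - 1)*(g)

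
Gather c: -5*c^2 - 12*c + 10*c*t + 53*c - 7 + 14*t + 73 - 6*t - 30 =-5*c^2 + c*(10*t + 41) + 8*t + 36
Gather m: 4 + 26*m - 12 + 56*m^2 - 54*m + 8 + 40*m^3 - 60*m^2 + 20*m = 40*m^3 - 4*m^2 - 8*m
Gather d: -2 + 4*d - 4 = 4*d - 6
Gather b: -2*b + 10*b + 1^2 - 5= 8*b - 4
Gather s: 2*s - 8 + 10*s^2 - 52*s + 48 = 10*s^2 - 50*s + 40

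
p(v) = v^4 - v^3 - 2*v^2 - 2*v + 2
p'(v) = 4*v^3 - 3*v^2 - 4*v - 2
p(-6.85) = 2445.00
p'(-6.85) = -1401.04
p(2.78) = 19.23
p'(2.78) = 49.63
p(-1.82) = 16.02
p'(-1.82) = -28.77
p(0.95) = -1.75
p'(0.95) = -5.08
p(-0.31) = 2.47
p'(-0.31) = -1.17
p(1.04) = -2.20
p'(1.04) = -4.91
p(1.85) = -3.16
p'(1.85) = 5.66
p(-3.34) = 148.08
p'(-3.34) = -171.15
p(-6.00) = 1454.00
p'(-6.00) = -950.00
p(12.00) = 18698.00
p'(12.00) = 6430.00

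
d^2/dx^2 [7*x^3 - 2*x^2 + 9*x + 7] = 42*x - 4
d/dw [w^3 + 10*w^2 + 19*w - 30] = 3*w^2 + 20*w + 19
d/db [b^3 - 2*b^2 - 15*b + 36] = 3*b^2 - 4*b - 15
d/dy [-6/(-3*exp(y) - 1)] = -18*exp(y)/(3*exp(y) + 1)^2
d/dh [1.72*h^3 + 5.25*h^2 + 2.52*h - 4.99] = 5.16*h^2 + 10.5*h + 2.52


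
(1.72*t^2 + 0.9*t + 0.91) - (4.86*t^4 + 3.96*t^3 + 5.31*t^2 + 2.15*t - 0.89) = -4.86*t^4 - 3.96*t^3 - 3.59*t^2 - 1.25*t + 1.8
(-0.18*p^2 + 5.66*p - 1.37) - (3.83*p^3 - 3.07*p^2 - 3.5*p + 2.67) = -3.83*p^3 + 2.89*p^2 + 9.16*p - 4.04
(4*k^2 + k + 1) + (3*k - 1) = 4*k^2 + 4*k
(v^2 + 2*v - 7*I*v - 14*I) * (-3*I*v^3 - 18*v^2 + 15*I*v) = -3*I*v^5 - 39*v^4 - 6*I*v^4 - 78*v^3 + 141*I*v^3 + 105*v^2 + 282*I*v^2 + 210*v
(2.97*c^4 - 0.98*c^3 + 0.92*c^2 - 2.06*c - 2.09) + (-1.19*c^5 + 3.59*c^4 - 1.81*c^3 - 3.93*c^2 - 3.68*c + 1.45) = -1.19*c^5 + 6.56*c^4 - 2.79*c^3 - 3.01*c^2 - 5.74*c - 0.64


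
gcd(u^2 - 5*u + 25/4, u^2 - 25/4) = u - 5/2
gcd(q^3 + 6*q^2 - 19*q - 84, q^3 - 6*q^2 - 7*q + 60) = q^2 - q - 12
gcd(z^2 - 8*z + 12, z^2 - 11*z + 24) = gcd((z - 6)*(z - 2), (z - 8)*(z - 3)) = 1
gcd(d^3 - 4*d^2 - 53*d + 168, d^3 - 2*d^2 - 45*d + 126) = d^2 + 4*d - 21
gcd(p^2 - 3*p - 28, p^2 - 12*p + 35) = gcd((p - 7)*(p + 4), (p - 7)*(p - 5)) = p - 7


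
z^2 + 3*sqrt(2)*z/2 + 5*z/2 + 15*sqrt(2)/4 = (z + 5/2)*(z + 3*sqrt(2)/2)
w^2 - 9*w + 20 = (w - 5)*(w - 4)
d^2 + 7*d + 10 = (d + 2)*(d + 5)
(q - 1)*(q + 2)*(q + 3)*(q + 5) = q^4 + 9*q^3 + 21*q^2 - q - 30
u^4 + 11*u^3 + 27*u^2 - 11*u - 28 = (u - 1)*(u + 1)*(u + 4)*(u + 7)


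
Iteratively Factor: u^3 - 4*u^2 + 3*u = (u - 3)*(u^2 - u) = (u - 3)*(u - 1)*(u)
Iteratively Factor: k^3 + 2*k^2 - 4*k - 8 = (k + 2)*(k^2 - 4) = (k - 2)*(k + 2)*(k + 2)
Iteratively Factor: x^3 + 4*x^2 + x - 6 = (x + 3)*(x^2 + x - 2) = (x + 2)*(x + 3)*(x - 1)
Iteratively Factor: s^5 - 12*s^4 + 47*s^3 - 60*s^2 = (s)*(s^4 - 12*s^3 + 47*s^2 - 60*s) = s*(s - 3)*(s^3 - 9*s^2 + 20*s) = s*(s - 5)*(s - 3)*(s^2 - 4*s) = s^2*(s - 5)*(s - 3)*(s - 4)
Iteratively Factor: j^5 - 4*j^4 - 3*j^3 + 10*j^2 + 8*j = (j - 2)*(j^4 - 2*j^3 - 7*j^2 - 4*j) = (j - 2)*(j + 1)*(j^3 - 3*j^2 - 4*j) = j*(j - 2)*(j + 1)*(j^2 - 3*j - 4) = j*(j - 4)*(j - 2)*(j + 1)*(j + 1)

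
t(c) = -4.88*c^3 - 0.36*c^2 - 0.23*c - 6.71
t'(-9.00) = -1179.59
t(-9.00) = 3523.72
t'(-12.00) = -2099.75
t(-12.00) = 8376.85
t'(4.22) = -263.98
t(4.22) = -380.83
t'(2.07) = -64.45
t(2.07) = -52.01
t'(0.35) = -2.28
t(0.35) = -7.04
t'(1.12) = -19.40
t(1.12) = -14.28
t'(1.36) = -28.29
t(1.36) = -19.96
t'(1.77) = -47.37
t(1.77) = -35.31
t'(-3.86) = -215.58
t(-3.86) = 269.47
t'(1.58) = -37.91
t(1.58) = -27.22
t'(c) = -14.64*c^2 - 0.72*c - 0.23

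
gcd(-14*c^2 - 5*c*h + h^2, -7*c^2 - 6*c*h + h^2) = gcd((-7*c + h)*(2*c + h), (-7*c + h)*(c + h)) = 7*c - h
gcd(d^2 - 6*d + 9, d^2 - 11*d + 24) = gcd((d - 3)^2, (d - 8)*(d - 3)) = d - 3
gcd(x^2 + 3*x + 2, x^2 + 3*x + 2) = x^2 + 3*x + 2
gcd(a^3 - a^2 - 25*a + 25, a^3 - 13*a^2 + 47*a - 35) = a^2 - 6*a + 5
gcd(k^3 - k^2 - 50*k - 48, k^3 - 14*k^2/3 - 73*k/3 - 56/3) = k^2 - 7*k - 8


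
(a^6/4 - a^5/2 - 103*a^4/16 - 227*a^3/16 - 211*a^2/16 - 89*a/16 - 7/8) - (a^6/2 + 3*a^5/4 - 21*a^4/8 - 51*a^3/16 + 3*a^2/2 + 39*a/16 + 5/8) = -a^6/4 - 5*a^5/4 - 61*a^4/16 - 11*a^3 - 235*a^2/16 - 8*a - 3/2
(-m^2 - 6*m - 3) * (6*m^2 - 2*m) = -6*m^4 - 34*m^3 - 6*m^2 + 6*m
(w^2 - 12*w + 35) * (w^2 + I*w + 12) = w^4 - 12*w^3 + I*w^3 + 47*w^2 - 12*I*w^2 - 144*w + 35*I*w + 420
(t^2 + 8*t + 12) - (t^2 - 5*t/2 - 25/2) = 21*t/2 + 49/2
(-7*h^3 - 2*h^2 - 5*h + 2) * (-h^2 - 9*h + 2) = 7*h^5 + 65*h^4 + 9*h^3 + 39*h^2 - 28*h + 4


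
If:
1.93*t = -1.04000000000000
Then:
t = -0.54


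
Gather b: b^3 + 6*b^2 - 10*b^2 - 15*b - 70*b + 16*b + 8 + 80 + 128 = b^3 - 4*b^2 - 69*b + 216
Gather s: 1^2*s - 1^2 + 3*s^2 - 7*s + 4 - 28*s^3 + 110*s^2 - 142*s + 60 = -28*s^3 + 113*s^2 - 148*s + 63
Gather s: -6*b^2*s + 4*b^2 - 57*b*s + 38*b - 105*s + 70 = 4*b^2 + 38*b + s*(-6*b^2 - 57*b - 105) + 70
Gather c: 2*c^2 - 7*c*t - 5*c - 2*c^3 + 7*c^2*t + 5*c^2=-2*c^3 + c^2*(7*t + 7) + c*(-7*t - 5)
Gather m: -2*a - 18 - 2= -2*a - 20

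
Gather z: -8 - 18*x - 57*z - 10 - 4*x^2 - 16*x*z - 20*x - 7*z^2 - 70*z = -4*x^2 - 38*x - 7*z^2 + z*(-16*x - 127) - 18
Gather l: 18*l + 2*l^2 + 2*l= 2*l^2 + 20*l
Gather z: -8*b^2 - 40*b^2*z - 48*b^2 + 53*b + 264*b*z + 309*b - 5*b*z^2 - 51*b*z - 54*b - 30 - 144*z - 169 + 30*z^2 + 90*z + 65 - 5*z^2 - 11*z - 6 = -56*b^2 + 308*b + z^2*(25 - 5*b) + z*(-40*b^2 + 213*b - 65) - 140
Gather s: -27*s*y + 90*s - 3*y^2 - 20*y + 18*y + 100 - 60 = s*(90 - 27*y) - 3*y^2 - 2*y + 40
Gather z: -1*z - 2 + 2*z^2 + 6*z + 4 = 2*z^2 + 5*z + 2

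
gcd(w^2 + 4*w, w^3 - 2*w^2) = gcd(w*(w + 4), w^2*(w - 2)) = w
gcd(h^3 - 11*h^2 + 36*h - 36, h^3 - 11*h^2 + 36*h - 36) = h^3 - 11*h^2 + 36*h - 36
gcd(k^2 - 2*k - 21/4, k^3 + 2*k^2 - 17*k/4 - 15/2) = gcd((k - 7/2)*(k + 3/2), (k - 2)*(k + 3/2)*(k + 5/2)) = k + 3/2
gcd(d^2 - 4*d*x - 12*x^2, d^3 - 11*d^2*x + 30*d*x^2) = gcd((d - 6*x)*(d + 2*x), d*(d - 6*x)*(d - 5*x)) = -d + 6*x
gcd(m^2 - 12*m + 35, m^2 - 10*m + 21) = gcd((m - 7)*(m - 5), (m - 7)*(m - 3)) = m - 7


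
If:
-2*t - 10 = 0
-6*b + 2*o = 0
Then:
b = o/3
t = -5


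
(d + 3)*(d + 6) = d^2 + 9*d + 18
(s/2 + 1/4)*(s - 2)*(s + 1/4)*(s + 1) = s^4/2 - s^3/8 - 21*s^2/16 - 13*s/16 - 1/8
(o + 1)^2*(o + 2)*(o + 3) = o^4 + 7*o^3 + 17*o^2 + 17*o + 6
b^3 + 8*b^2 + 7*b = b*(b + 1)*(b + 7)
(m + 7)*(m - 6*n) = m^2 - 6*m*n + 7*m - 42*n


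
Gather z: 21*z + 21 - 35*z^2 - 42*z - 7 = -35*z^2 - 21*z + 14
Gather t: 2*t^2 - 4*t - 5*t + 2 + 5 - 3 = 2*t^2 - 9*t + 4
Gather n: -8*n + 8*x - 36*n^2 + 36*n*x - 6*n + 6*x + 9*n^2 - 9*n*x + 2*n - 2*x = -27*n^2 + n*(27*x - 12) + 12*x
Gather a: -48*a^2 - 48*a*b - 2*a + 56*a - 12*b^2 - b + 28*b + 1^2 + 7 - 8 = -48*a^2 + a*(54 - 48*b) - 12*b^2 + 27*b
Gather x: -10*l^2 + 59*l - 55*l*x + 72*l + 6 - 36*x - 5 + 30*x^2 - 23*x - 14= -10*l^2 + 131*l + 30*x^2 + x*(-55*l - 59) - 13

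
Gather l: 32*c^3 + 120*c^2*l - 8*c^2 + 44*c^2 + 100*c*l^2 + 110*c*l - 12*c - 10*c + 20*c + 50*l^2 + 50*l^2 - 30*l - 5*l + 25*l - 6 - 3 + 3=32*c^3 + 36*c^2 - 2*c + l^2*(100*c + 100) + l*(120*c^2 + 110*c - 10) - 6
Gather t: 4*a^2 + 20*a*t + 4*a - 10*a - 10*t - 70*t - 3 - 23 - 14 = 4*a^2 - 6*a + t*(20*a - 80) - 40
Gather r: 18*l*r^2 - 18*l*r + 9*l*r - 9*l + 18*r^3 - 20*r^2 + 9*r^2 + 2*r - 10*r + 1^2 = -9*l + 18*r^3 + r^2*(18*l - 11) + r*(-9*l - 8) + 1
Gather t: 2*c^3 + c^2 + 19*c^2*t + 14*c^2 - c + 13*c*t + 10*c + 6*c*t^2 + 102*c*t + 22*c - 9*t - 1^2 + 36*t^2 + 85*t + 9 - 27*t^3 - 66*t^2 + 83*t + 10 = 2*c^3 + 15*c^2 + 31*c - 27*t^3 + t^2*(6*c - 30) + t*(19*c^2 + 115*c + 159) + 18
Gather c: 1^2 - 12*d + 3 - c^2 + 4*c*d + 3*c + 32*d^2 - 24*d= -c^2 + c*(4*d + 3) + 32*d^2 - 36*d + 4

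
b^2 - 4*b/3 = b*(b - 4/3)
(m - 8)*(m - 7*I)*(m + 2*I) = m^3 - 8*m^2 - 5*I*m^2 + 14*m + 40*I*m - 112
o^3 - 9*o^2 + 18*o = o*(o - 6)*(o - 3)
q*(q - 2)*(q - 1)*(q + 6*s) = q^4 + 6*q^3*s - 3*q^3 - 18*q^2*s + 2*q^2 + 12*q*s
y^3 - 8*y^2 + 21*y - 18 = (y - 3)^2*(y - 2)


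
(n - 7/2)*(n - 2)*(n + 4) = n^3 - 3*n^2/2 - 15*n + 28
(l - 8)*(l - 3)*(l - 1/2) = l^3 - 23*l^2/2 + 59*l/2 - 12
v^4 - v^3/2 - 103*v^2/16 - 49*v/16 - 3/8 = (v - 3)*(v + 1/4)^2*(v + 2)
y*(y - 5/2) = y^2 - 5*y/2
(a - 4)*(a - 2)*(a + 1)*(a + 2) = a^4 - 3*a^3 - 8*a^2 + 12*a + 16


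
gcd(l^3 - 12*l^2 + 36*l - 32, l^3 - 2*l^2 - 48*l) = l - 8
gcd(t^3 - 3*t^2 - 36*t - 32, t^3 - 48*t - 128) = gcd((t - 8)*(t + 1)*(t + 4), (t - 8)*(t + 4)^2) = t^2 - 4*t - 32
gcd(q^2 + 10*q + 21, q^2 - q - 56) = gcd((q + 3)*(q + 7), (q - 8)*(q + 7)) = q + 7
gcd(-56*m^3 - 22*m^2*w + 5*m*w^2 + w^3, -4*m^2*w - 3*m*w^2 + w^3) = -4*m + w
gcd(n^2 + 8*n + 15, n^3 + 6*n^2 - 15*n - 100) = n + 5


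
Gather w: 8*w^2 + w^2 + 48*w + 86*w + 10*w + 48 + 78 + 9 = 9*w^2 + 144*w + 135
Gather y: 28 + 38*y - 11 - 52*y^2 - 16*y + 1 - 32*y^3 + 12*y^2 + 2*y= -32*y^3 - 40*y^2 + 24*y + 18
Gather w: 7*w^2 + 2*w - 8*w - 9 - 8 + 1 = 7*w^2 - 6*w - 16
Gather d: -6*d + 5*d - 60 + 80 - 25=-d - 5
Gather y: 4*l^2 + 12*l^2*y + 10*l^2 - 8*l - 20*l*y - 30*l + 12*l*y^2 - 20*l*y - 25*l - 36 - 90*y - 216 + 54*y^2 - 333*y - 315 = 14*l^2 - 63*l + y^2*(12*l + 54) + y*(12*l^2 - 40*l - 423) - 567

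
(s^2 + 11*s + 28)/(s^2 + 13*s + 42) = (s + 4)/(s + 6)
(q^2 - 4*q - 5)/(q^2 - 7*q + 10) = (q + 1)/(q - 2)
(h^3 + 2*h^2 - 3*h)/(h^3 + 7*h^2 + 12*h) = (h - 1)/(h + 4)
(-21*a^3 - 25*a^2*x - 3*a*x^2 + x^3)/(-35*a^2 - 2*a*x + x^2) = (3*a^2 + 4*a*x + x^2)/(5*a + x)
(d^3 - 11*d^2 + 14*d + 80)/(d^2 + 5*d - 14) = (d^3 - 11*d^2 + 14*d + 80)/(d^2 + 5*d - 14)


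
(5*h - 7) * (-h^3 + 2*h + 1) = -5*h^4 + 7*h^3 + 10*h^2 - 9*h - 7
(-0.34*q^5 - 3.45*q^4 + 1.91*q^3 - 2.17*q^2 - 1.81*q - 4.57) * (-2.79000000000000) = 0.9486*q^5 + 9.6255*q^4 - 5.3289*q^3 + 6.0543*q^2 + 5.0499*q + 12.7503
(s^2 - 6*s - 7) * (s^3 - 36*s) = s^5 - 6*s^4 - 43*s^3 + 216*s^2 + 252*s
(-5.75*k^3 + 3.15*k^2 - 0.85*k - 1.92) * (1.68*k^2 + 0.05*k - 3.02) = -9.66*k^5 + 5.0045*k^4 + 16.0945*k^3 - 12.7811*k^2 + 2.471*k + 5.7984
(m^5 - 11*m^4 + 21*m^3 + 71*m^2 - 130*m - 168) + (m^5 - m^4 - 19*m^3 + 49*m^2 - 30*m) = 2*m^5 - 12*m^4 + 2*m^3 + 120*m^2 - 160*m - 168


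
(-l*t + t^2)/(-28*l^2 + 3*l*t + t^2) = t*(-l + t)/(-28*l^2 + 3*l*t + t^2)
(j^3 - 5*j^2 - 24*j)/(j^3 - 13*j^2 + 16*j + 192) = j/(j - 8)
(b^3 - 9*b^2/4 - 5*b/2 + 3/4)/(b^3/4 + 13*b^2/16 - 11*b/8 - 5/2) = 4*(4*b^3 - 9*b^2 - 10*b + 3)/(4*b^3 + 13*b^2 - 22*b - 40)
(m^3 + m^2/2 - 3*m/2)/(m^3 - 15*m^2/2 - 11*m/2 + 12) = m/(m - 8)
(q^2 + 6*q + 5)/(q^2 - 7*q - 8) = (q + 5)/(q - 8)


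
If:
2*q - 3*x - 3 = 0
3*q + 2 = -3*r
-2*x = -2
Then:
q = 3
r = -11/3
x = 1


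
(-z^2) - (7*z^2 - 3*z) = -8*z^2 + 3*z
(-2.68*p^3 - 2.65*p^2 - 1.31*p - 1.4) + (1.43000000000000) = -2.68*p^3 - 2.65*p^2 - 1.31*p + 0.03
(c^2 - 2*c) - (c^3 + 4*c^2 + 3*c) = -c^3 - 3*c^2 - 5*c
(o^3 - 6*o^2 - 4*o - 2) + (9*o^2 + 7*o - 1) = o^3 + 3*o^2 + 3*o - 3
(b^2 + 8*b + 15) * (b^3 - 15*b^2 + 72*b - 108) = b^5 - 7*b^4 - 33*b^3 + 243*b^2 + 216*b - 1620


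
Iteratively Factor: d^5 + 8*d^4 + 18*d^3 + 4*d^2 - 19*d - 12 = (d + 1)*(d^4 + 7*d^3 + 11*d^2 - 7*d - 12) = (d - 1)*(d + 1)*(d^3 + 8*d^2 + 19*d + 12) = (d - 1)*(d + 1)*(d + 4)*(d^2 + 4*d + 3) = (d - 1)*(d + 1)*(d + 3)*(d + 4)*(d + 1)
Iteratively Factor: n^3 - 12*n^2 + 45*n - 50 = (n - 2)*(n^2 - 10*n + 25) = (n - 5)*(n - 2)*(n - 5)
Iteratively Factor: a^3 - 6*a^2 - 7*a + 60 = (a - 5)*(a^2 - a - 12) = (a - 5)*(a + 3)*(a - 4)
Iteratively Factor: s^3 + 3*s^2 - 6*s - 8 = (s + 4)*(s^2 - s - 2) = (s + 1)*(s + 4)*(s - 2)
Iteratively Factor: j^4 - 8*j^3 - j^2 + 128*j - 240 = (j + 4)*(j^3 - 12*j^2 + 47*j - 60) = (j - 4)*(j + 4)*(j^2 - 8*j + 15) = (j - 4)*(j - 3)*(j + 4)*(j - 5)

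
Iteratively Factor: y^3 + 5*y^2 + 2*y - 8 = (y + 4)*(y^2 + y - 2) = (y - 1)*(y + 4)*(y + 2)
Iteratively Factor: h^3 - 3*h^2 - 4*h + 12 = (h + 2)*(h^2 - 5*h + 6) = (h - 3)*(h + 2)*(h - 2)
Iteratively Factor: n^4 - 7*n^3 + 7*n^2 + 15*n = (n)*(n^3 - 7*n^2 + 7*n + 15) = n*(n + 1)*(n^2 - 8*n + 15) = n*(n - 5)*(n + 1)*(n - 3)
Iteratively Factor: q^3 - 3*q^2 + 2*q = (q - 2)*(q^2 - q) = q*(q - 2)*(q - 1)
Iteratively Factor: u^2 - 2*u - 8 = (u - 4)*(u + 2)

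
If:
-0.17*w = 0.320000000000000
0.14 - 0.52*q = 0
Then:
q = 0.27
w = -1.88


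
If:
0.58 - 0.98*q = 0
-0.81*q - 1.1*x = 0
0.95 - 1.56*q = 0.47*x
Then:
No Solution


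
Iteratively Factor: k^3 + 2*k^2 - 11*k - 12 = (k + 4)*(k^2 - 2*k - 3) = (k + 1)*(k + 4)*(k - 3)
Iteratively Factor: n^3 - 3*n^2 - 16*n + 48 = (n - 4)*(n^2 + n - 12) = (n - 4)*(n + 4)*(n - 3)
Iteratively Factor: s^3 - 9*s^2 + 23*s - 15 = (s - 5)*(s^2 - 4*s + 3) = (s - 5)*(s - 1)*(s - 3)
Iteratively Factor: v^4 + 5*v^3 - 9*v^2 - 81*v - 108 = (v + 3)*(v^3 + 2*v^2 - 15*v - 36) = (v + 3)^2*(v^2 - v - 12) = (v + 3)^3*(v - 4)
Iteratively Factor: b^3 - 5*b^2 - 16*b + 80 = (b - 4)*(b^2 - b - 20) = (b - 4)*(b + 4)*(b - 5)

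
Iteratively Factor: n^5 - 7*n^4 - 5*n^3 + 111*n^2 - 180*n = (n + 4)*(n^4 - 11*n^3 + 39*n^2 - 45*n) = (n - 3)*(n + 4)*(n^3 - 8*n^2 + 15*n) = (n - 3)^2*(n + 4)*(n^2 - 5*n) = (n - 5)*(n - 3)^2*(n + 4)*(n)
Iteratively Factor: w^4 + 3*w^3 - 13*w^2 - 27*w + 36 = (w - 1)*(w^3 + 4*w^2 - 9*w - 36) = (w - 1)*(w + 3)*(w^2 + w - 12) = (w - 1)*(w + 3)*(w + 4)*(w - 3)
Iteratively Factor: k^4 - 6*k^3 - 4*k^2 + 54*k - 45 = (k - 1)*(k^3 - 5*k^2 - 9*k + 45) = (k - 5)*(k - 1)*(k^2 - 9) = (k - 5)*(k - 3)*(k - 1)*(k + 3)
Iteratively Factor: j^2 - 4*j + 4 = (j - 2)*(j - 2)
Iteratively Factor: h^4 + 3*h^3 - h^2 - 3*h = (h)*(h^3 + 3*h^2 - h - 3) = h*(h + 3)*(h^2 - 1) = h*(h - 1)*(h + 3)*(h + 1)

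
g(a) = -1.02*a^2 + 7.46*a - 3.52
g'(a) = 7.46 - 2.04*a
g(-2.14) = -24.16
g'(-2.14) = 11.83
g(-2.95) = -34.40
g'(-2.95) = 13.48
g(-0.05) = -3.90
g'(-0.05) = 7.56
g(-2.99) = -34.94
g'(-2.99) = 13.56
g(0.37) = -0.90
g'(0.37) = 6.71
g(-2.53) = -28.92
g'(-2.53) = 12.62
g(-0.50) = -7.50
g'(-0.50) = 8.48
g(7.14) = -2.25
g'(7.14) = -7.11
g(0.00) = -3.52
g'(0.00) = 7.46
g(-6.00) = -85.00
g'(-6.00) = 19.70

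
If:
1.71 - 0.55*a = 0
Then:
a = 3.11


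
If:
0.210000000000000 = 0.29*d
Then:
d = 0.72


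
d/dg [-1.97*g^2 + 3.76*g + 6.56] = 3.76 - 3.94*g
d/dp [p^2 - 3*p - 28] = 2*p - 3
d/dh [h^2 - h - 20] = 2*h - 1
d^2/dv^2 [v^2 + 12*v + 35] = 2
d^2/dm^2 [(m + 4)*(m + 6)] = 2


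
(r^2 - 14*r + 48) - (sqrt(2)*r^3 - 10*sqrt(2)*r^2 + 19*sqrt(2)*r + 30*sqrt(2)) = -sqrt(2)*r^3 + r^2 + 10*sqrt(2)*r^2 - 19*sqrt(2)*r - 14*r - 30*sqrt(2) + 48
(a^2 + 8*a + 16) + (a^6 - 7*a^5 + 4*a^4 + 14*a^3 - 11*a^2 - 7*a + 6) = a^6 - 7*a^5 + 4*a^4 + 14*a^3 - 10*a^2 + a + 22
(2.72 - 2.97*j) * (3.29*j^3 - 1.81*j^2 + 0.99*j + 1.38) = -9.7713*j^4 + 14.3245*j^3 - 7.8635*j^2 - 1.4058*j + 3.7536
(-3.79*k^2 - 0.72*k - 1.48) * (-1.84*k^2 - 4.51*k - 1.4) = 6.9736*k^4 + 18.4177*k^3 + 11.2764*k^2 + 7.6828*k + 2.072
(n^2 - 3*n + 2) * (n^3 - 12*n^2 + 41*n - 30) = n^5 - 15*n^4 + 79*n^3 - 177*n^2 + 172*n - 60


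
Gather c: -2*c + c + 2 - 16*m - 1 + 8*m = -c - 8*m + 1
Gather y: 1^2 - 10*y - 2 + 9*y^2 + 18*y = 9*y^2 + 8*y - 1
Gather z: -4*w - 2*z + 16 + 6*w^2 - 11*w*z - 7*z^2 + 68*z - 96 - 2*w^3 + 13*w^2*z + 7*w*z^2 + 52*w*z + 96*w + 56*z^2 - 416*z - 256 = -2*w^3 + 6*w^2 + 92*w + z^2*(7*w + 49) + z*(13*w^2 + 41*w - 350) - 336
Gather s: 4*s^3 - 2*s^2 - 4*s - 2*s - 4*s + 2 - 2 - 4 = 4*s^3 - 2*s^2 - 10*s - 4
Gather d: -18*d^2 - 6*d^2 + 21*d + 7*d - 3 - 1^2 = -24*d^2 + 28*d - 4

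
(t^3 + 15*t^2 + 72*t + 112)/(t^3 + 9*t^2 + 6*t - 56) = (t + 4)/(t - 2)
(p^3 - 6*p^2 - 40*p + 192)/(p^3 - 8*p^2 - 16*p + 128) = (p + 6)/(p + 4)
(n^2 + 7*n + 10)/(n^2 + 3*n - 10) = (n + 2)/(n - 2)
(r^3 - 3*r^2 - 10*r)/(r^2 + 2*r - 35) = r*(r + 2)/(r + 7)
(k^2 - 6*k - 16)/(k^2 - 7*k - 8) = (k + 2)/(k + 1)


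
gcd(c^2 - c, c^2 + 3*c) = c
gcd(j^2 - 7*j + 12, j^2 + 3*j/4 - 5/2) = 1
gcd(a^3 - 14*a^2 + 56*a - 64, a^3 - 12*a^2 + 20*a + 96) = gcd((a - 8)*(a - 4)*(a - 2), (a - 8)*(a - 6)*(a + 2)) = a - 8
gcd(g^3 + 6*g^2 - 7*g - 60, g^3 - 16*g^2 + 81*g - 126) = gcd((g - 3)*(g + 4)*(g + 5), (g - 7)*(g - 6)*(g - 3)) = g - 3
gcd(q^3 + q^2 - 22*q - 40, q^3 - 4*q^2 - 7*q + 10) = q^2 - 3*q - 10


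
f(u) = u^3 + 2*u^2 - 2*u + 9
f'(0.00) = -2.00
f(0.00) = 9.00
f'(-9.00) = 205.00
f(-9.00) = -540.00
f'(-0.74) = -3.32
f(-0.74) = 11.17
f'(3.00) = 37.00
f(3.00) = 48.00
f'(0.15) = -1.33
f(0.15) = 8.75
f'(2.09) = 19.46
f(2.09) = 22.69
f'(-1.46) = -1.45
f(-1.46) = 13.07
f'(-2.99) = 12.86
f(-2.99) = 6.13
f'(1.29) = 8.15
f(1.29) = 11.89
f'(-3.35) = 18.27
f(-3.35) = 0.55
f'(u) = 3*u^2 + 4*u - 2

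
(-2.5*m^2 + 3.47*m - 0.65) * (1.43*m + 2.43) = -3.575*m^3 - 1.1129*m^2 + 7.5026*m - 1.5795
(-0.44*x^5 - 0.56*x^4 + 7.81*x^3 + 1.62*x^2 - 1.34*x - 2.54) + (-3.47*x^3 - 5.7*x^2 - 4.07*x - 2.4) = -0.44*x^5 - 0.56*x^4 + 4.34*x^3 - 4.08*x^2 - 5.41*x - 4.94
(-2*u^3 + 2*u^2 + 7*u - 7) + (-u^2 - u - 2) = -2*u^3 + u^2 + 6*u - 9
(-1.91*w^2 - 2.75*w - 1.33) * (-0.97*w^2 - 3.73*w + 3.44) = 1.8527*w^4 + 9.7918*w^3 + 4.9772*w^2 - 4.4991*w - 4.5752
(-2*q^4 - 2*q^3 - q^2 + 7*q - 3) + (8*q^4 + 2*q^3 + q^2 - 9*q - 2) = 6*q^4 - 2*q - 5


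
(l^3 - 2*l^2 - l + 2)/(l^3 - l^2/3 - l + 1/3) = 3*(l - 2)/(3*l - 1)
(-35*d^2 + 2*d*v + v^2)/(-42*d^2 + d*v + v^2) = (-5*d + v)/(-6*d + v)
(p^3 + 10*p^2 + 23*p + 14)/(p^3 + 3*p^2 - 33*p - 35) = (p + 2)/(p - 5)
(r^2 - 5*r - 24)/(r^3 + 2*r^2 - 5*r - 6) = (r - 8)/(r^2 - r - 2)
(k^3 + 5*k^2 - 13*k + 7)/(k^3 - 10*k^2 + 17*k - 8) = (k + 7)/(k - 8)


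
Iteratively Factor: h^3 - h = (h - 1)*(h^2 + h) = h*(h - 1)*(h + 1)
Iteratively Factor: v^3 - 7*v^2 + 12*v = (v - 3)*(v^2 - 4*v) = (v - 4)*(v - 3)*(v)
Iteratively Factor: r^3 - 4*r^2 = (r)*(r^2 - 4*r) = r^2*(r - 4)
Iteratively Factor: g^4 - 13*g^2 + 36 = (g + 2)*(g^3 - 2*g^2 - 9*g + 18) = (g - 3)*(g + 2)*(g^2 + g - 6) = (g - 3)*(g + 2)*(g + 3)*(g - 2)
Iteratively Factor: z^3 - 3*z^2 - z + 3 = (z - 1)*(z^2 - 2*z - 3) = (z - 3)*(z - 1)*(z + 1)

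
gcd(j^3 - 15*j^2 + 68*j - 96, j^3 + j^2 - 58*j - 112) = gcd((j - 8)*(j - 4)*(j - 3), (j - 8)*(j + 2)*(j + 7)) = j - 8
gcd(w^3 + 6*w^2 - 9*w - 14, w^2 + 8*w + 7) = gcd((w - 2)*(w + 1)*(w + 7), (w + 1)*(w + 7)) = w^2 + 8*w + 7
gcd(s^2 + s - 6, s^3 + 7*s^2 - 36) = s^2 + s - 6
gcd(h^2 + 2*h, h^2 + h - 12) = 1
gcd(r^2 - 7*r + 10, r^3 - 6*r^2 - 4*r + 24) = r - 2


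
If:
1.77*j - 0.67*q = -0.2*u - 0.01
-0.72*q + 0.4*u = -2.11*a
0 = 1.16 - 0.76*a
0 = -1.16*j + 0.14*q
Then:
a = 1.53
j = -2.00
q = -16.60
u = -37.94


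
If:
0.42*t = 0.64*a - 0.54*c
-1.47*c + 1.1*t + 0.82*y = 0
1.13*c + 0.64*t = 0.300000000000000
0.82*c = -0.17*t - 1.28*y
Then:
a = 0.27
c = 0.12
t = 0.25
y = -0.11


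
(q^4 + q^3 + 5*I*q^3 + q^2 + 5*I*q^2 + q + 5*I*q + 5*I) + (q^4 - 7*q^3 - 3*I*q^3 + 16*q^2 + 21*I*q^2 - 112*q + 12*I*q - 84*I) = 2*q^4 - 6*q^3 + 2*I*q^3 + 17*q^2 + 26*I*q^2 - 111*q + 17*I*q - 79*I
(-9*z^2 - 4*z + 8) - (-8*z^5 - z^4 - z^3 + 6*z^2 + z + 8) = 8*z^5 + z^4 + z^3 - 15*z^2 - 5*z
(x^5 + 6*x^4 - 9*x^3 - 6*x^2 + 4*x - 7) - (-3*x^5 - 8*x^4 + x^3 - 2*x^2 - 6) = 4*x^5 + 14*x^4 - 10*x^3 - 4*x^2 + 4*x - 1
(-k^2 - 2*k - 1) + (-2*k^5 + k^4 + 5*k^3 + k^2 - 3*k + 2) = -2*k^5 + k^4 + 5*k^3 - 5*k + 1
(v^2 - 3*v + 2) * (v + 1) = v^3 - 2*v^2 - v + 2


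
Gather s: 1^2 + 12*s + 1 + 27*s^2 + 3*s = 27*s^2 + 15*s + 2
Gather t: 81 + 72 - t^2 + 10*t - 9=-t^2 + 10*t + 144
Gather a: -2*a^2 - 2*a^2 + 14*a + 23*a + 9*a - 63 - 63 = -4*a^2 + 46*a - 126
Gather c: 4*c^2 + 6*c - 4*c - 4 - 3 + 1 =4*c^2 + 2*c - 6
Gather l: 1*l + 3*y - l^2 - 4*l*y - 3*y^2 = -l^2 + l*(1 - 4*y) - 3*y^2 + 3*y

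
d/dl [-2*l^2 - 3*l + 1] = -4*l - 3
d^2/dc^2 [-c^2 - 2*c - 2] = -2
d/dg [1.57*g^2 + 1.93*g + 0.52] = 3.14*g + 1.93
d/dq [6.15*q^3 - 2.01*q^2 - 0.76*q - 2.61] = 18.45*q^2 - 4.02*q - 0.76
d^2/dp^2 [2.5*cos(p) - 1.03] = -2.5*cos(p)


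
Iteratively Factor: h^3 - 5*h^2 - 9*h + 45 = (h + 3)*(h^2 - 8*h + 15) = (h - 3)*(h + 3)*(h - 5)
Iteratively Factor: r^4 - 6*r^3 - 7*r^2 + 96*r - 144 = (r - 4)*(r^3 - 2*r^2 - 15*r + 36) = (r - 4)*(r + 4)*(r^2 - 6*r + 9) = (r - 4)*(r - 3)*(r + 4)*(r - 3)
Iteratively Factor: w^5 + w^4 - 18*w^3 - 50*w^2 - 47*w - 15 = (w - 5)*(w^4 + 6*w^3 + 12*w^2 + 10*w + 3) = (w - 5)*(w + 1)*(w^3 + 5*w^2 + 7*w + 3) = (w - 5)*(w + 1)*(w + 3)*(w^2 + 2*w + 1) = (w - 5)*(w + 1)^2*(w + 3)*(w + 1)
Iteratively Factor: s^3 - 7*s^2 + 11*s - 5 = (s - 1)*(s^2 - 6*s + 5) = (s - 5)*(s - 1)*(s - 1)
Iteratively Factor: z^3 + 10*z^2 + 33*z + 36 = (z + 3)*(z^2 + 7*z + 12) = (z + 3)*(z + 4)*(z + 3)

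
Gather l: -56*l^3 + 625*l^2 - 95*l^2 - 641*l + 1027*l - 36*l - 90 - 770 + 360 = -56*l^3 + 530*l^2 + 350*l - 500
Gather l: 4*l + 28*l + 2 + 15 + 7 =32*l + 24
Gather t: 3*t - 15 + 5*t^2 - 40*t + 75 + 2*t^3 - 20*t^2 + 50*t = 2*t^3 - 15*t^2 + 13*t + 60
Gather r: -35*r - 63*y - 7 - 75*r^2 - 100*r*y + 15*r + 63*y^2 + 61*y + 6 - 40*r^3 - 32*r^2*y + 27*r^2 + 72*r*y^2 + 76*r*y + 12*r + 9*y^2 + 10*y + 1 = -40*r^3 + r^2*(-32*y - 48) + r*(72*y^2 - 24*y - 8) + 72*y^2 + 8*y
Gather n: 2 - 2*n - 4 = -2*n - 2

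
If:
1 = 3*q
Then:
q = 1/3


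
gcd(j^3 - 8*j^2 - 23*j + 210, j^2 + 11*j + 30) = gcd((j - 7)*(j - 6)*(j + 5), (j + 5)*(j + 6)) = j + 5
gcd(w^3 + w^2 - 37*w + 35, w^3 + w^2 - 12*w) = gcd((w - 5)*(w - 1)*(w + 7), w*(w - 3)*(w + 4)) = 1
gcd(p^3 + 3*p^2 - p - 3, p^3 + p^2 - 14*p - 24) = p + 3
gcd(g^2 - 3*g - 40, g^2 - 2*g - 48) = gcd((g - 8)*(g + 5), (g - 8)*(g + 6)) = g - 8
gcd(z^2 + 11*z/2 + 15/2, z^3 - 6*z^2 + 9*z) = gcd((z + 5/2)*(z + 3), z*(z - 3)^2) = 1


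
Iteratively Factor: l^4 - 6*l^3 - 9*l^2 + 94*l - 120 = (l - 3)*(l^3 - 3*l^2 - 18*l + 40) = (l - 3)*(l + 4)*(l^2 - 7*l + 10) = (l - 5)*(l - 3)*(l + 4)*(l - 2)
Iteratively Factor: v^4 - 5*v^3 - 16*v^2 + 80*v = (v - 5)*(v^3 - 16*v) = (v - 5)*(v - 4)*(v^2 + 4*v) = v*(v - 5)*(v - 4)*(v + 4)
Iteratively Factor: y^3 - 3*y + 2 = (y - 1)*(y^2 + y - 2) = (y - 1)*(y + 2)*(y - 1)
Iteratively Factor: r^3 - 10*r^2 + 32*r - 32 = (r - 4)*(r^2 - 6*r + 8) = (r - 4)*(r - 2)*(r - 4)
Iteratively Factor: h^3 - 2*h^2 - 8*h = (h + 2)*(h^2 - 4*h) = (h - 4)*(h + 2)*(h)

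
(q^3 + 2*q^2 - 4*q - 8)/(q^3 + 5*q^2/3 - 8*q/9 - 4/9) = 9*(q^2 - 4)/(9*q^2 - 3*q - 2)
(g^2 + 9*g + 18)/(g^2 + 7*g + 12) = (g + 6)/(g + 4)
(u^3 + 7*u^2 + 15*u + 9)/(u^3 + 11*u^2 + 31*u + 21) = (u + 3)/(u + 7)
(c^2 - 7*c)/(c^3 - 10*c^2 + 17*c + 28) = c/(c^2 - 3*c - 4)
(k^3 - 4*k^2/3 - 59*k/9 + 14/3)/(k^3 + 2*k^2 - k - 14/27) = 3*(k - 3)/(3*k + 1)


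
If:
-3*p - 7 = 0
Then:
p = -7/3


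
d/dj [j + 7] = 1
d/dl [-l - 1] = -1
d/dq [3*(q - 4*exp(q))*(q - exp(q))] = -15*q*exp(q) + 6*q + 24*exp(2*q) - 15*exp(q)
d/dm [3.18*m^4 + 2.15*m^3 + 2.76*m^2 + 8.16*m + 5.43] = 12.72*m^3 + 6.45*m^2 + 5.52*m + 8.16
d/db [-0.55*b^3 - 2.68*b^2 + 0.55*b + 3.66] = -1.65*b^2 - 5.36*b + 0.55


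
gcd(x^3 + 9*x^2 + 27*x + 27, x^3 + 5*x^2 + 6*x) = x + 3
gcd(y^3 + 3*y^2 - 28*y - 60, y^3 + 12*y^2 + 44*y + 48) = y^2 + 8*y + 12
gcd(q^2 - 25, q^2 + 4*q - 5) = q + 5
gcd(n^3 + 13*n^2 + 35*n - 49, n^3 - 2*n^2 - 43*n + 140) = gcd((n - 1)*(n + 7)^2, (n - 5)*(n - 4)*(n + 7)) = n + 7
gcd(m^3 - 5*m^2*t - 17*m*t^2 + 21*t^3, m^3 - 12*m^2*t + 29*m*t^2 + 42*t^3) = -m + 7*t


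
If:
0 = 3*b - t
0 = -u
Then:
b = t/3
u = 0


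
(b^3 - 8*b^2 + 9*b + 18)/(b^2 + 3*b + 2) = (b^2 - 9*b + 18)/(b + 2)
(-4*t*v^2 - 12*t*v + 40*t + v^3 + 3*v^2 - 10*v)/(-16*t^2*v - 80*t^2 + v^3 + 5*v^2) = (v - 2)/(4*t + v)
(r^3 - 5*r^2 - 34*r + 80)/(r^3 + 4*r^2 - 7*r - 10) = (r - 8)/(r + 1)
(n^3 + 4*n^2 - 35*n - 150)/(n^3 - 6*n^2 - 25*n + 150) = (n + 5)/(n - 5)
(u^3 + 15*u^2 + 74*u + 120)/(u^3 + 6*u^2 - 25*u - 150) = (u + 4)/(u - 5)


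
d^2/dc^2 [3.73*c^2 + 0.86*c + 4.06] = 7.46000000000000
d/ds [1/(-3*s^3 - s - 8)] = (9*s^2 + 1)/(3*s^3 + s + 8)^2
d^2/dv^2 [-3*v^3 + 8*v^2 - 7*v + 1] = 16 - 18*v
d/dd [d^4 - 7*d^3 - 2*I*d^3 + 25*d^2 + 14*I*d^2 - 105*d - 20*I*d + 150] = 4*d^3 + d^2*(-21 - 6*I) + d*(50 + 28*I) - 105 - 20*I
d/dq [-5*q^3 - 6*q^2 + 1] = 3*q*(-5*q - 4)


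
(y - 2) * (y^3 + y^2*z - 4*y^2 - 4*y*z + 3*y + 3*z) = y^4 + y^3*z - 6*y^3 - 6*y^2*z + 11*y^2 + 11*y*z - 6*y - 6*z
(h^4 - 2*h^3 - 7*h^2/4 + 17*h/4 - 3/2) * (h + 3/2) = h^5 - h^4/2 - 19*h^3/4 + 13*h^2/8 + 39*h/8 - 9/4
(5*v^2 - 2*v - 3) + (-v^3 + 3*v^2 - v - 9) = -v^3 + 8*v^2 - 3*v - 12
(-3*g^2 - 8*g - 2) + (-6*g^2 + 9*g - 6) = -9*g^2 + g - 8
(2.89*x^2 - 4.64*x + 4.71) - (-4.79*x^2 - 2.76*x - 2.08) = 7.68*x^2 - 1.88*x + 6.79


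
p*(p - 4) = p^2 - 4*p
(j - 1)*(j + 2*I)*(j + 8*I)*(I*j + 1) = I*j^4 - 9*j^3 - I*j^3 + 9*j^2 - 6*I*j^2 - 16*j + 6*I*j + 16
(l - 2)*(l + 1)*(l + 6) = l^3 + 5*l^2 - 8*l - 12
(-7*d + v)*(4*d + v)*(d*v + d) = -28*d^3*v - 28*d^3 - 3*d^2*v^2 - 3*d^2*v + d*v^3 + d*v^2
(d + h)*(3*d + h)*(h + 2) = 3*d^2*h + 6*d^2 + 4*d*h^2 + 8*d*h + h^3 + 2*h^2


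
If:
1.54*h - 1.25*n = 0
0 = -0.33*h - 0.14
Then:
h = -0.42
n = -0.52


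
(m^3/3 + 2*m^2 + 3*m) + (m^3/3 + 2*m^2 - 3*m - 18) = 2*m^3/3 + 4*m^2 - 18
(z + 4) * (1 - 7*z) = -7*z^2 - 27*z + 4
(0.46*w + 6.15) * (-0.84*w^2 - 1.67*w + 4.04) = -0.3864*w^3 - 5.9342*w^2 - 8.4121*w + 24.846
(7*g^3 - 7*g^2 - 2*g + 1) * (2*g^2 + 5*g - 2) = 14*g^5 + 21*g^4 - 53*g^3 + 6*g^2 + 9*g - 2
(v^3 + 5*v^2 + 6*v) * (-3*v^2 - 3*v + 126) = -3*v^5 - 18*v^4 + 93*v^3 + 612*v^2 + 756*v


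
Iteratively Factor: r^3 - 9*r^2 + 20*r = (r)*(r^2 - 9*r + 20) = r*(r - 5)*(r - 4)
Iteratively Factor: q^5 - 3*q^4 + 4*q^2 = (q + 1)*(q^4 - 4*q^3 + 4*q^2) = (q - 2)*(q + 1)*(q^3 - 2*q^2) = q*(q - 2)*(q + 1)*(q^2 - 2*q) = q*(q - 2)^2*(q + 1)*(q)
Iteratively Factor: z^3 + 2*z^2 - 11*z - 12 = (z + 1)*(z^2 + z - 12) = (z + 1)*(z + 4)*(z - 3)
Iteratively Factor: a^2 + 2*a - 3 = (a - 1)*(a + 3)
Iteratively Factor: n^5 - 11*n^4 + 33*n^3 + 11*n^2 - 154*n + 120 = (n - 5)*(n^4 - 6*n^3 + 3*n^2 + 26*n - 24) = (n - 5)*(n + 2)*(n^3 - 8*n^2 + 19*n - 12) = (n - 5)*(n - 1)*(n + 2)*(n^2 - 7*n + 12) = (n - 5)*(n - 3)*(n - 1)*(n + 2)*(n - 4)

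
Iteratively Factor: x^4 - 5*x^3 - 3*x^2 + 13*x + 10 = (x + 1)*(x^3 - 6*x^2 + 3*x + 10) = (x + 1)^2*(x^2 - 7*x + 10) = (x - 2)*(x + 1)^2*(x - 5)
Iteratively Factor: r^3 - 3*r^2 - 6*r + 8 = (r + 2)*(r^2 - 5*r + 4) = (r - 1)*(r + 2)*(r - 4)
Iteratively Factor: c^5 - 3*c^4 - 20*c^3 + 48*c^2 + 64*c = (c - 4)*(c^4 + c^3 - 16*c^2 - 16*c) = (c - 4)*(c + 1)*(c^3 - 16*c) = (c - 4)*(c + 1)*(c + 4)*(c^2 - 4*c) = c*(c - 4)*(c + 1)*(c + 4)*(c - 4)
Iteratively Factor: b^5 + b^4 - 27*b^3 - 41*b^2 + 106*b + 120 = (b + 4)*(b^4 - 3*b^3 - 15*b^2 + 19*b + 30) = (b + 1)*(b + 4)*(b^3 - 4*b^2 - 11*b + 30) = (b - 5)*(b + 1)*(b + 4)*(b^2 + b - 6) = (b - 5)*(b + 1)*(b + 3)*(b + 4)*(b - 2)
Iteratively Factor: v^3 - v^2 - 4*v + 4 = (v - 2)*(v^2 + v - 2) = (v - 2)*(v + 2)*(v - 1)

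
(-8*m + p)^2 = 64*m^2 - 16*m*p + p^2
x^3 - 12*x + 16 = (x - 2)^2*(x + 4)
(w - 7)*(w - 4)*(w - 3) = w^3 - 14*w^2 + 61*w - 84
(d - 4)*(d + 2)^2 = d^3 - 12*d - 16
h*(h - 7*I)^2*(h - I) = h^4 - 15*I*h^3 - 63*h^2 + 49*I*h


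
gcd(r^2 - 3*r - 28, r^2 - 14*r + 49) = r - 7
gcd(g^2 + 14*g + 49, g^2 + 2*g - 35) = g + 7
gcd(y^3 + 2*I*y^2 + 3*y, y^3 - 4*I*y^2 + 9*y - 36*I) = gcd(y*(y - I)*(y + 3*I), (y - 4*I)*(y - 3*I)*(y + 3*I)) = y + 3*I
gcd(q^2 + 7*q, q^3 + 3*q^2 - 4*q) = q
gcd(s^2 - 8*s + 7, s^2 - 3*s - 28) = s - 7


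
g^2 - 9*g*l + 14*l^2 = (g - 7*l)*(g - 2*l)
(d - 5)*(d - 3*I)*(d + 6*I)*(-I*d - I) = -I*d^4 + 3*d^3 + 4*I*d^3 - 12*d^2 - 13*I*d^2 - 15*d + 72*I*d + 90*I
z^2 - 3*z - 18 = (z - 6)*(z + 3)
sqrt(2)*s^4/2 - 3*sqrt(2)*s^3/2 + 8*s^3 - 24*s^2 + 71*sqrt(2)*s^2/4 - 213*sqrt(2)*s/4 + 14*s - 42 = (s - 3)*(s + 7*sqrt(2)/2)*(s + 4*sqrt(2))*(sqrt(2)*s/2 + 1/2)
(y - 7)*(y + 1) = y^2 - 6*y - 7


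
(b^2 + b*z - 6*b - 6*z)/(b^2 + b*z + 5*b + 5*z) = (b - 6)/(b + 5)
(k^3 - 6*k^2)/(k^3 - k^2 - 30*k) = k/(k + 5)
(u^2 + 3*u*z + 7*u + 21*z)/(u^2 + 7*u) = (u + 3*z)/u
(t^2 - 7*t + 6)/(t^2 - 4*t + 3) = (t - 6)/(t - 3)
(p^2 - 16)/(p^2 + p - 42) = (p^2 - 16)/(p^2 + p - 42)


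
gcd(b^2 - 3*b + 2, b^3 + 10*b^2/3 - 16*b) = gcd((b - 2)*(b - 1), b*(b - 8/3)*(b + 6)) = 1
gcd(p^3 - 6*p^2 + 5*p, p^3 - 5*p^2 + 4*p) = p^2 - p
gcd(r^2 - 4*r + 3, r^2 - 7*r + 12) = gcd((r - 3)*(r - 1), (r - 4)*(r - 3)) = r - 3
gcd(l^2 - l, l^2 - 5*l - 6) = 1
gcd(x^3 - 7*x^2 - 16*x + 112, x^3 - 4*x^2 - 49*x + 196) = x^2 - 11*x + 28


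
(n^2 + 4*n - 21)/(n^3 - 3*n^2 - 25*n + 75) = (n + 7)/(n^2 - 25)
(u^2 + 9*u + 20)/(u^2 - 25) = (u + 4)/(u - 5)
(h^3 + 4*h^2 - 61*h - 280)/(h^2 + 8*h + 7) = (h^2 - 3*h - 40)/(h + 1)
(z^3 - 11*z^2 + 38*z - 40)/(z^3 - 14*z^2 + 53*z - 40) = (z^2 - 6*z + 8)/(z^2 - 9*z + 8)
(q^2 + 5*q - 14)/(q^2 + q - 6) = (q + 7)/(q + 3)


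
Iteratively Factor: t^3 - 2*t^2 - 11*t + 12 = (t + 3)*(t^2 - 5*t + 4) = (t - 4)*(t + 3)*(t - 1)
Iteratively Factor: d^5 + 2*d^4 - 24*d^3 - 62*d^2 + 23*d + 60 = (d + 4)*(d^4 - 2*d^3 - 16*d^2 + 2*d + 15) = (d - 5)*(d + 4)*(d^3 + 3*d^2 - d - 3) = (d - 5)*(d - 1)*(d + 4)*(d^2 + 4*d + 3) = (d - 5)*(d - 1)*(d + 1)*(d + 4)*(d + 3)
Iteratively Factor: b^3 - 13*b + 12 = (b + 4)*(b^2 - 4*b + 3) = (b - 3)*(b + 4)*(b - 1)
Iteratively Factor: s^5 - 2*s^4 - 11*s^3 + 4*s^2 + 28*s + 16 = (s - 4)*(s^4 + 2*s^3 - 3*s^2 - 8*s - 4) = (s - 4)*(s + 1)*(s^3 + s^2 - 4*s - 4) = (s - 4)*(s + 1)*(s + 2)*(s^2 - s - 2) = (s - 4)*(s + 1)^2*(s + 2)*(s - 2)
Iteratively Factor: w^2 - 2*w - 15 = (w + 3)*(w - 5)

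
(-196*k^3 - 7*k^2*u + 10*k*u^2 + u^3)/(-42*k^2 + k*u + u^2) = (-28*k^2 + 3*k*u + u^2)/(-6*k + u)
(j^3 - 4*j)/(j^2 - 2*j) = j + 2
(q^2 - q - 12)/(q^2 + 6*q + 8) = (q^2 - q - 12)/(q^2 + 6*q + 8)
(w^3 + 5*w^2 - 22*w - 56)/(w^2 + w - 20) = (w^2 + 9*w + 14)/(w + 5)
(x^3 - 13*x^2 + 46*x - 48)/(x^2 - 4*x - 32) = (x^2 - 5*x + 6)/(x + 4)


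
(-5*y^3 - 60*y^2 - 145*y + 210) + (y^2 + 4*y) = -5*y^3 - 59*y^2 - 141*y + 210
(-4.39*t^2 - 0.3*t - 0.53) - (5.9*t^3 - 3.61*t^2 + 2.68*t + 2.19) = -5.9*t^3 - 0.78*t^2 - 2.98*t - 2.72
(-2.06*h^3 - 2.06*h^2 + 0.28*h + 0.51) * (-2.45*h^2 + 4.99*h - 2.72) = 5.047*h^5 - 5.2324*h^4 - 5.3622*h^3 + 5.7509*h^2 + 1.7833*h - 1.3872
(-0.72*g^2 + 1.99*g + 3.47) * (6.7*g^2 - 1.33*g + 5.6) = -4.824*g^4 + 14.2906*g^3 + 16.5703*g^2 + 6.5289*g + 19.432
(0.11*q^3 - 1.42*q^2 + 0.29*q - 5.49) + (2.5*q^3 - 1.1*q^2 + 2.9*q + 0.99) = 2.61*q^3 - 2.52*q^2 + 3.19*q - 4.5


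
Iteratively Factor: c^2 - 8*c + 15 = (c - 3)*(c - 5)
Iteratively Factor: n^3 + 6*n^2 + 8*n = (n + 4)*(n^2 + 2*n) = (n + 2)*(n + 4)*(n)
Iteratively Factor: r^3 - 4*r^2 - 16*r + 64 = (r - 4)*(r^2 - 16) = (r - 4)*(r + 4)*(r - 4)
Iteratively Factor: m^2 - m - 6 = (m + 2)*(m - 3)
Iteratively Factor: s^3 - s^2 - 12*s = (s + 3)*(s^2 - 4*s) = (s - 4)*(s + 3)*(s)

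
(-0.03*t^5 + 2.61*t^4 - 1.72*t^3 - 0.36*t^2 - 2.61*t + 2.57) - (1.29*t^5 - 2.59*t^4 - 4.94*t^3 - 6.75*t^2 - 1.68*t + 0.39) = -1.32*t^5 + 5.2*t^4 + 3.22*t^3 + 6.39*t^2 - 0.93*t + 2.18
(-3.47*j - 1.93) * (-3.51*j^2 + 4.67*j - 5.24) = 12.1797*j^3 - 9.4306*j^2 + 9.1697*j + 10.1132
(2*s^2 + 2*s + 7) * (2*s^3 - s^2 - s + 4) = 4*s^5 + 2*s^4 + 10*s^3 - s^2 + s + 28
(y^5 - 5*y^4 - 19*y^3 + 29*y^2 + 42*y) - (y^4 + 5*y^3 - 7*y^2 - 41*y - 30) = y^5 - 6*y^4 - 24*y^3 + 36*y^2 + 83*y + 30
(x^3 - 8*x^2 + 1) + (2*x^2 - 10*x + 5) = x^3 - 6*x^2 - 10*x + 6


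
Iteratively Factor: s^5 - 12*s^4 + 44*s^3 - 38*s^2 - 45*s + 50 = (s - 5)*(s^4 - 7*s^3 + 9*s^2 + 7*s - 10) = (s - 5)*(s + 1)*(s^3 - 8*s^2 + 17*s - 10) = (s - 5)^2*(s + 1)*(s^2 - 3*s + 2) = (s - 5)^2*(s - 1)*(s + 1)*(s - 2)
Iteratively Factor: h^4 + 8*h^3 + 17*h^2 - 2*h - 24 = (h - 1)*(h^3 + 9*h^2 + 26*h + 24) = (h - 1)*(h + 3)*(h^2 + 6*h + 8) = (h - 1)*(h + 2)*(h + 3)*(h + 4)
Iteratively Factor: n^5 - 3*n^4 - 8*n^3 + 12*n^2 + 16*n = (n)*(n^4 - 3*n^3 - 8*n^2 + 12*n + 16) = n*(n - 4)*(n^3 + n^2 - 4*n - 4) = n*(n - 4)*(n + 1)*(n^2 - 4) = n*(n - 4)*(n - 2)*(n + 1)*(n + 2)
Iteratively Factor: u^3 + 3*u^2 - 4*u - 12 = (u + 3)*(u^2 - 4) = (u - 2)*(u + 3)*(u + 2)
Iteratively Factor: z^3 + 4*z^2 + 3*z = (z)*(z^2 + 4*z + 3) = z*(z + 3)*(z + 1)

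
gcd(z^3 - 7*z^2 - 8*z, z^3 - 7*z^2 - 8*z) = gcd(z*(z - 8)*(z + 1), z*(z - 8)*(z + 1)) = z^3 - 7*z^2 - 8*z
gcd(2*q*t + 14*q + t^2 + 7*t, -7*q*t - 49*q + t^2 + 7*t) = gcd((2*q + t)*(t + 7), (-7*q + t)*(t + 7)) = t + 7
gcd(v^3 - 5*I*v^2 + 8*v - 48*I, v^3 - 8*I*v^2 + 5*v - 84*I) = v^2 - I*v + 12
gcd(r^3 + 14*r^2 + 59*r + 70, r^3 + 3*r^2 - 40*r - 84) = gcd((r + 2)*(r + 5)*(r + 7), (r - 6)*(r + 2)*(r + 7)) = r^2 + 9*r + 14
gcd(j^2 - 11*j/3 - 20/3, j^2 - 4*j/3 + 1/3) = 1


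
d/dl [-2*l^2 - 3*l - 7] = -4*l - 3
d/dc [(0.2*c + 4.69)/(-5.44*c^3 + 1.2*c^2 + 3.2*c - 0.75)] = (2.176*c^3 + 76.3008*c^2 - 11.256*c - 15.158)/(29.5936*c^6 - 13.056*c^5 - 33.376*c^4 + 15.84*c^3 + 8.44*c^2 - 4.8*c + 0.5625)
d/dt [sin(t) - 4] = cos(t)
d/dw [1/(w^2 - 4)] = -2*w/(w^2 - 4)^2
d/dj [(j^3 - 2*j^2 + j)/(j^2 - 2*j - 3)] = (j^4 - 4*j^3 - 6*j^2 + 12*j - 3)/(j^4 - 4*j^3 - 2*j^2 + 12*j + 9)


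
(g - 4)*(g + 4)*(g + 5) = g^3 + 5*g^2 - 16*g - 80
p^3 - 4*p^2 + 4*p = p*(p - 2)^2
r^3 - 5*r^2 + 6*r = r*(r - 3)*(r - 2)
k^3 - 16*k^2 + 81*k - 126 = (k - 7)*(k - 6)*(k - 3)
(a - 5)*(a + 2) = a^2 - 3*a - 10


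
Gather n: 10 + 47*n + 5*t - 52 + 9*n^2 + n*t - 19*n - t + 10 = 9*n^2 + n*(t + 28) + 4*t - 32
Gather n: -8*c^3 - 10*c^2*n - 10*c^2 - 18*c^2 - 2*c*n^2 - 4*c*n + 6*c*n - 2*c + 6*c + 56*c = -8*c^3 - 28*c^2 - 2*c*n^2 + 60*c + n*(-10*c^2 + 2*c)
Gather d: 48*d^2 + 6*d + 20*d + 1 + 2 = 48*d^2 + 26*d + 3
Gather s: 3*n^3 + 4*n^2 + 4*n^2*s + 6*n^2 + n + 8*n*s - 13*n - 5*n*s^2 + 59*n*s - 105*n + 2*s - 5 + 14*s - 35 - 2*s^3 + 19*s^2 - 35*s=3*n^3 + 10*n^2 - 117*n - 2*s^3 + s^2*(19 - 5*n) + s*(4*n^2 + 67*n - 19) - 40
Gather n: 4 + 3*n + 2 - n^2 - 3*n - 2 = 4 - n^2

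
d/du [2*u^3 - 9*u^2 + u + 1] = 6*u^2 - 18*u + 1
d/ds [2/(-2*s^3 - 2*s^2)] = (3*s + 2)/(s^3*(s + 1)^2)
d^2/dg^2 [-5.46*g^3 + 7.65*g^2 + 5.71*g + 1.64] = 15.3 - 32.76*g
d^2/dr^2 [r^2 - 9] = 2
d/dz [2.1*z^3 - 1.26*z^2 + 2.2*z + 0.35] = 6.3*z^2 - 2.52*z + 2.2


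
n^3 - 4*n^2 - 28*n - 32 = (n - 8)*(n + 2)^2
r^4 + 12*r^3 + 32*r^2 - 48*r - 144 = (r - 2)*(r + 2)*(r + 6)^2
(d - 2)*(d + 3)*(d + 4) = d^3 + 5*d^2 - 2*d - 24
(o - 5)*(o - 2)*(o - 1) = o^3 - 8*o^2 + 17*o - 10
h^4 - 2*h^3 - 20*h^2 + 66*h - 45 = (h - 3)^2*(h - 1)*(h + 5)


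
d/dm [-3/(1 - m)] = -3/(m - 1)^2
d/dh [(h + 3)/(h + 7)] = 4/(h + 7)^2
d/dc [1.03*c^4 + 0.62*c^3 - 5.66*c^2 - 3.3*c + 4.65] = 4.12*c^3 + 1.86*c^2 - 11.32*c - 3.3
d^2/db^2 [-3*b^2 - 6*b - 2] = -6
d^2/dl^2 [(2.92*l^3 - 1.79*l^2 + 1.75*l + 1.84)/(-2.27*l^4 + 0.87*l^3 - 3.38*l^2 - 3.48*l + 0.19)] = (-30.092936*l^9 + 55.342146*l^8 + 5.00262599999996*l^7 + 146.674818*l^6 - 232.447734*l^5 - 100.16958*l^4 - 157.974286*l^3 - 80.271024*l^2 - 135.407556*l - 49.11453)/(11.697083*l^12 - 13.449069*l^11 + 57.404895*l^10 + 13.086801*l^9 + 41.302065*l^8 + 140.539626*l^7 + 50.508371*l^6 + 82.009332*l^5 + 119.984853*l^4 + 28.640835*l^3 - 6.536874*l^2 + 0.376884*l - 0.006859)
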